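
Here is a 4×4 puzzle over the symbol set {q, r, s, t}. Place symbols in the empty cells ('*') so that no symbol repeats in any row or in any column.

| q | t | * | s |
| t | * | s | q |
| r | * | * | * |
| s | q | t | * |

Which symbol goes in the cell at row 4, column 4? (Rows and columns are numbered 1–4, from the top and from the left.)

Cell (r1,c3): row 1 has {q,s,t}; column 3 has {s,t} → r.
Cell (r2,c2): row 2 has {q,s,t}; column 2 has {q,t} → r.
Cell (r3,c2): row 3 has {r}; column 2 has {q,r,t} → s.
Cell (r3,c3): row 3 has {r,s}; column 3 has {r,s,t} → q.
Cell (r3,c4): row 3 has {q,r,s}; column 4 has {q,s} → t.
Cell (r4,c4): row 4 has {q,s,t}; column 4 has {q,s,t} → r.

r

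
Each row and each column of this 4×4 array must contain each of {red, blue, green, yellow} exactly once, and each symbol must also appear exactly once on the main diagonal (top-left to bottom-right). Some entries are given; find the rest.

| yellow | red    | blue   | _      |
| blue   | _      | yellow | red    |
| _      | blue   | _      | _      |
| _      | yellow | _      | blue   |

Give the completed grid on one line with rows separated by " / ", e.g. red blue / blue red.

yellow red blue green / blue green yellow red / green blue red yellow / red yellow green blue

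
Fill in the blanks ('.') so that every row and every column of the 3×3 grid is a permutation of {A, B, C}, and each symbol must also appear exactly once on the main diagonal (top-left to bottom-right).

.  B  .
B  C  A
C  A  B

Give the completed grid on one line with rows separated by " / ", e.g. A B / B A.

A B C / B C A / C A B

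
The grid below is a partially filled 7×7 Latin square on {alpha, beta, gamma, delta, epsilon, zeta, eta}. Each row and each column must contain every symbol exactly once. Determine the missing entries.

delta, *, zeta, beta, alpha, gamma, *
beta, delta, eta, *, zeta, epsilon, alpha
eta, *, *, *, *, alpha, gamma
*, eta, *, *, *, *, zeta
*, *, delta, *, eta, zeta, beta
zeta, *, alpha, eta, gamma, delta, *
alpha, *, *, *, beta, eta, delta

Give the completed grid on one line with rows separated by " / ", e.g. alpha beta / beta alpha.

delta epsilon zeta beta alpha gamma eta / beta delta eta gamma zeta epsilon alpha / eta zeta beta delta epsilon alpha gamma / epsilon eta gamma alpha delta beta zeta / gamma alpha delta epsilon eta zeta beta / zeta beta alpha eta gamma delta epsilon / alpha gamma epsilon zeta beta eta delta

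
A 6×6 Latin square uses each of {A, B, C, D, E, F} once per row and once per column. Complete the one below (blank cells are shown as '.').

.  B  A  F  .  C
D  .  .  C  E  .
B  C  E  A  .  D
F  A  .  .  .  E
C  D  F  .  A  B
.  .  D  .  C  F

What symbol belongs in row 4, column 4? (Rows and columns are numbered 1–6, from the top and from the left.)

(r1,c1) = E
(r1,c5) = D
(r2,c2) = F
(r2,c3) = B
(r2,c6) = A
(r3,c5) = F
(r4,c3) = C
(r4,c5) = B
(r5,c4) = E
(r6,c1) = A
(r6,c2) = E
(r6,c4) = B
(r4,c4) = D

D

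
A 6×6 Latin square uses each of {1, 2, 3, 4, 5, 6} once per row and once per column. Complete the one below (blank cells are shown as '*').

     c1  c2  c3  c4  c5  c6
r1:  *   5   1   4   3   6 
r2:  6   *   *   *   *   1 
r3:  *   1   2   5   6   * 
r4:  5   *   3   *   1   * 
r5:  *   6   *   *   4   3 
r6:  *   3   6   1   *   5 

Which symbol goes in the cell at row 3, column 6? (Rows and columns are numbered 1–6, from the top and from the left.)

4

(r1,c1) = 2
(r3,c6) = 4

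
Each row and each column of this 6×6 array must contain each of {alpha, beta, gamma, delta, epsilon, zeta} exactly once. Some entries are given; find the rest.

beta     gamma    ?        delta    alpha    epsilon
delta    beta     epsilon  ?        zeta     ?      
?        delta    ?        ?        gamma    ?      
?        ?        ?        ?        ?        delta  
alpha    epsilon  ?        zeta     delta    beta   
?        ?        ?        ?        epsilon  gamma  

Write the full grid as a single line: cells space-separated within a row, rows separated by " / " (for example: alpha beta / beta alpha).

beta gamma zeta delta alpha epsilon / delta beta epsilon gamma zeta alpha / epsilon delta beta alpha gamma zeta / gamma zeta alpha epsilon beta delta / alpha epsilon gamma zeta delta beta / zeta alpha delta beta epsilon gamma

row 1 has {alpha,beta,gamma,delta,epsilon}; column 3 has {epsilon} — only zeta is left for (r1,c3).
row 2 has {beta,delta,epsilon,zeta}; column 6 has {beta,gamma,delta,epsilon} — only alpha is left for (r2,c6).
row 3 has {gamma,delta}; column 6 has {alpha,beta,gamma,delta,epsilon} — only zeta is left for (r3,c6).
row 4 has {delta}; column 5 has {alpha,gamma,delta,epsilon,zeta} — only beta is left for (r4,c5).
row 5 has {alpha,beta,delta,epsilon,zeta}; column 3 has {epsilon,zeta} — only gamma is left for (r5,c3).
row 6 has {gamma,epsilon}; column 1 has {alpha,beta,delta} — only zeta is left for (r6,c1).
row 6 has {gamma,epsilon,zeta}; column 2 has {beta,gamma,delta,epsilon} — only alpha is left for (r6,c2).
row 6 has {alpha,gamma,epsilon,zeta}; column 4 has {delta,zeta} — only beta is left for (r6,c4).
row 2 has {alpha,beta,delta,epsilon,zeta}; column 4 has {beta,delta,zeta} — only gamma is left for (r2,c4).
row 3 has {gamma,delta,zeta}; column 1 has {alpha,beta,delta,zeta} — only epsilon is left for (r3,c1).
row 3 has {gamma,delta,epsilon,zeta}; column 4 has {beta,gamma,delta,zeta} — only alpha is left for (r3,c4).
row 4 has {beta,delta}; column 1 has {alpha,beta,delta,epsilon,zeta} — only gamma is left for (r4,c1).
row 4 has {beta,gamma,delta}; column 2 has {alpha,beta,gamma,delta,epsilon} — only zeta is left for (r4,c2).
row 4 has {beta,gamma,delta,zeta}; column 3 has {gamma,epsilon,zeta} — only alpha is left for (r4,c3).
row 4 has {alpha,beta,gamma,delta,zeta}; column 4 has {alpha,beta,gamma,delta,zeta} — only epsilon is left for (r4,c4).
row 6 has {alpha,beta,gamma,epsilon,zeta}; column 3 has {alpha,gamma,epsilon,zeta} — only delta is left for (r6,c3).
row 3 has {alpha,gamma,delta,epsilon,zeta}; column 3 has {alpha,gamma,delta,epsilon,zeta} — only beta is left for (r3,c3).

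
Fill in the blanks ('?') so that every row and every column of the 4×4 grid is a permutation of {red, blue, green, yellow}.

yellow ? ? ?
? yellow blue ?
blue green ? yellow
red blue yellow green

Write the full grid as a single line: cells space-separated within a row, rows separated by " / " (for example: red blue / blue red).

yellow red green blue / green yellow blue red / blue green red yellow / red blue yellow green

(r1,c2) = red
(r1,c3) = green
(r1,c4) = blue
(r2,c1) = green
(r2,c4) = red
(r3,c3) = red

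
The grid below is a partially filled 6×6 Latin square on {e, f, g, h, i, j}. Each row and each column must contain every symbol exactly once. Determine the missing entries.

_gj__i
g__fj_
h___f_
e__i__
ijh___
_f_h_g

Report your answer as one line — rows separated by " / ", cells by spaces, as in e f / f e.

f g j e h i / g e i f j h / h i g j f e / e h f i g j / i j h g e f / j f e h i g

At row 1, column 1: row 1 has {g,i,j}; column 1 has {e,g,h,i}; that leaves f.
At row 1, column 4: row 1 has {f,g,i,j}; column 4 has {f,h,i}; that leaves e.
At row 1, column 5: row 1 has {e,f,g,i,j}; column 5 has {f,j}; that leaves h.
At row 4, column 2: row 4 has {e,i}; column 2 has {f,g,j}; that leaves h.
At row 4, column 5: row 4 has {e,h,i}; column 5 has {f,h,j}; that leaves g.
At row 5, column 4: row 5 has {h,i,j}; column 4 has {e,f,h,i}; that leaves g.
At row 5, column 5: row 5 has {g,h,i,j}; column 5 has {f,g,h,j}; that leaves e.
At row 5, column 6: row 5 has {e,g,h,i,j}; column 6 has {g,i}; that leaves f.
At row 6, column 1: row 6 has {f,g,h}; column 1 has {e,f,g,h,i}; that leaves j.
At row 6, column 5: row 6 has {f,g,h,j}; column 5 has {e,f,g,h,j}; that leaves i.
At row 3, column 4: row 3 has {f,h}; column 4 has {e,f,g,h,i}; that leaves j.
At row 3, column 6: row 3 has {f,h,j}; column 6 has {f,g,i}; that leaves e.
At row 4, column 3: row 4 has {e,g,h,i}; column 3 has {h,j}; that leaves f.
At row 4, column 6: row 4 has {e,f,g,h,i}; column 6 has {e,f,g,i}; that leaves j.
At row 6, column 3: row 6 has {f,g,h,i,j}; column 3 has {f,h,j}; that leaves e.
At row 2, column 3: row 2 has {f,g,j}; column 3 has {e,f,h,j}; that leaves i.
At row 2, column 6: row 2 has {f,g,i,j}; column 6 has {e,f,g,i,j}; that leaves h.
At row 3, column 2: row 3 has {e,f,h,j}; column 2 has {f,g,h,j}; that leaves i.
At row 3, column 3: row 3 has {e,f,h,i,j}; column 3 has {e,f,h,i,j}; that leaves g.
At row 2, column 2: row 2 has {f,g,h,i,j}; column 2 has {f,g,h,i,j}; that leaves e.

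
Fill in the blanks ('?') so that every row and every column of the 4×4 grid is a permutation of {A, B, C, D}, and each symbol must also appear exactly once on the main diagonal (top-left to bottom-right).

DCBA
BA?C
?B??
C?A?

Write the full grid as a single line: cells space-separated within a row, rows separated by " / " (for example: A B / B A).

D C B A / B A D C / A B C D / C D A B

(r2,c3) = D
(r3,c1) = A
(r3,c3) = C
(r3,c4) = D
(r4,c2) = D
(r4,c4) = B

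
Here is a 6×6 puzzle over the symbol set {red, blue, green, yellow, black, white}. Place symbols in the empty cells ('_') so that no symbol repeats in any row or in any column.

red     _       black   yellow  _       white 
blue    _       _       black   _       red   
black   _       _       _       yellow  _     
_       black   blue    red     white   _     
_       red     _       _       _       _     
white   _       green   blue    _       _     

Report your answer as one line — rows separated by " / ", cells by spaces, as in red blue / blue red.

(r2,c5) = green
(r6,c2) = yellow
(r6,c6) = black
(r1,c5) = blue
(r2,c2) = white
(r2,c3) = yellow
(r5,c3) = white
(r5,c4) = green
(r5,c5) = black
(r6,c5) = red
(r1,c2) = green
(r3,c2) = blue
(r3,c3) = red
(r3,c4) = white
(r3,c6) = green
(r4,c6) = yellow
(r5,c1) = yellow
(r5,c6) = blue
(r4,c1) = green

red green black yellow blue white / blue white yellow black green red / black blue red white yellow green / green black blue red white yellow / yellow red white green black blue / white yellow green blue red black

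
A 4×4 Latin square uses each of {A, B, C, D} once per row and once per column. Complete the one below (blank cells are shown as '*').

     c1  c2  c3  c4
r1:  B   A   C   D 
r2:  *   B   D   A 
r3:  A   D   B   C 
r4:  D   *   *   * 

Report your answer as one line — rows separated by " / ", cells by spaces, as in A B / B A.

B A C D / C B D A / A D B C / D C A B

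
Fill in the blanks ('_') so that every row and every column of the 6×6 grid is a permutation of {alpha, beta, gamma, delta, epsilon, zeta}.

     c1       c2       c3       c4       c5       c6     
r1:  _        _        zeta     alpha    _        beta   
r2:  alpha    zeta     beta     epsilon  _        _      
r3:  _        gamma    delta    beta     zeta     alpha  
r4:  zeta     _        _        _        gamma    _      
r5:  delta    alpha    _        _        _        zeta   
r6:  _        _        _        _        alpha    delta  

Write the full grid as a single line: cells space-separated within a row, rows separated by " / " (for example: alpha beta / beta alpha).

gamma delta zeta alpha epsilon beta / alpha zeta beta epsilon delta gamma / epsilon gamma delta beta zeta alpha / zeta beta alpha delta gamma epsilon / delta alpha epsilon gamma beta zeta / beta epsilon gamma zeta alpha delta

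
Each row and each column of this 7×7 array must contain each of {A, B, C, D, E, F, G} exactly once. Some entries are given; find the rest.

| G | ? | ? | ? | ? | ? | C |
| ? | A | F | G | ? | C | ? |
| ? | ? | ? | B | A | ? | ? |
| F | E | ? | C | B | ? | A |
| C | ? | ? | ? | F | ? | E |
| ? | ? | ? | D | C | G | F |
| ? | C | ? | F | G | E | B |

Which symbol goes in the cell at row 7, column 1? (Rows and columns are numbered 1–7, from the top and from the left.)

D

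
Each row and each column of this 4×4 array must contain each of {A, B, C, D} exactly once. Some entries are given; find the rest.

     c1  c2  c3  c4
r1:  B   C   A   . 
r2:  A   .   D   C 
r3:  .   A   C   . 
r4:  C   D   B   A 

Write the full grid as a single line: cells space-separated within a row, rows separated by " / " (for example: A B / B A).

B C A D / A B D C / D A C B / C D B A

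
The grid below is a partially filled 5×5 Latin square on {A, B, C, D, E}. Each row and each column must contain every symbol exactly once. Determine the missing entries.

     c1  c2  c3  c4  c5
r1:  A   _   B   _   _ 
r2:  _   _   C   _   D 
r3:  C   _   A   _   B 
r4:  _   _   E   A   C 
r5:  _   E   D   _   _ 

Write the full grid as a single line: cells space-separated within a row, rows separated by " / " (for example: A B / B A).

(r1,c5) = E
(r3,c2) = D
(r3,c4) = E
(r4,c2) = B
(r5,c1) = B
(r5,c4) = C
(r5,c5) = A
(r1,c2) = C
(r1,c4) = D
(r2,c1) = E
(r2,c2) = A
(r2,c4) = B
(r4,c1) = D

A C B D E / E A C B D / C D A E B / D B E A C / B E D C A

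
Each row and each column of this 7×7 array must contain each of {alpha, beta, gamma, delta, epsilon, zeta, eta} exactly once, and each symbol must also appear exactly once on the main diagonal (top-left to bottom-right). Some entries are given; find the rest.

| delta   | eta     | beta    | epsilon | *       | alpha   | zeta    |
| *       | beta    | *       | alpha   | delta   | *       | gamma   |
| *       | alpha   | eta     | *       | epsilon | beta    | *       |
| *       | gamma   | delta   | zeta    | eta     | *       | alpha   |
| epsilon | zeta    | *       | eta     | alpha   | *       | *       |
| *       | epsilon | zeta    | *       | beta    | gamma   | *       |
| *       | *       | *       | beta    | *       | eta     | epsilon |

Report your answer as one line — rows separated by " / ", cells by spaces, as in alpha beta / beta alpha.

delta eta beta epsilon gamma alpha zeta / eta beta epsilon alpha delta zeta gamma / zeta alpha eta gamma epsilon beta delta / beta gamma delta zeta eta epsilon alpha / epsilon zeta gamma eta alpha delta beta / alpha epsilon zeta delta beta gamma eta / gamma delta alpha beta zeta eta epsilon

(r1,c5) = gamma
(r2,c3) = epsilon
(r2,c6) = zeta
(r3,c7) = delta
(r4,c1) = beta
(r4,c6) = epsilon
(r5,c3) = gamma
(r5,c6) = delta
(r5,c7) = beta
(r6,c4) = delta
(r6,c7) = eta
(r7,c2) = delta
(r7,c3) = alpha
(r7,c5) = zeta
(r2,c1) = eta
(r3,c4) = gamma
(r6,c1) = alpha
(r7,c1) = gamma
(r3,c1) = zeta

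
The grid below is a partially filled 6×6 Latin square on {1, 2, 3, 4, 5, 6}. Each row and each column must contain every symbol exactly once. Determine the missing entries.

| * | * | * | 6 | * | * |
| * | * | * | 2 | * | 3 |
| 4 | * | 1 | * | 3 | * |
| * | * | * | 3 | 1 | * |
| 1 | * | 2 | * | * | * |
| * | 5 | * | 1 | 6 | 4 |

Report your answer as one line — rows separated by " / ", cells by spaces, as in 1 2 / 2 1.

3 4 5 6 2 1 / 5 1 6 2 4 3 / 4 6 1 5 3 2 / 6 2 4 3 1 5 / 1 3 2 4 5 6 / 2 5 3 1 6 4

(r3,c4) = 5
(r5,c4) = 4
(r5,c5) = 5
(r5,c6) = 6
(r6,c3) = 3
(r2,c5) = 4
(r3,c6) = 2
(r4,c6) = 5
(r5,c2) = 3
(r6,c1) = 2
(r1,c5) = 2
(r1,c6) = 1
(r3,c2) = 6
(r4,c1) = 6
(r4,c3) = 4
(r1,c2) = 4
(r1,c3) = 5
(r2,c1) = 5
(r2,c2) = 1
(r2,c3) = 6
(r4,c2) = 2
(r1,c1) = 3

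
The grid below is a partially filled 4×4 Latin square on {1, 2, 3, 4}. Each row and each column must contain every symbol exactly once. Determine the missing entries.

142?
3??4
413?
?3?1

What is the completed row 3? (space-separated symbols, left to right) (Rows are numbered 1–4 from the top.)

4 1 3 2

(r1,c4): row 1 has {1,2,4}; column 4 has {1,4}, so it must be 3.
(r2,c2): row 2 has {3,4}; column 2 has {1,3,4}, so it must be 2.
(r2,c3): row 2 has {2,3,4}; column 3 has {2,3}, so it must be 1.
(r3,c4): row 3 has {1,3,4}; column 4 has {1,3,4}, so it must be 2.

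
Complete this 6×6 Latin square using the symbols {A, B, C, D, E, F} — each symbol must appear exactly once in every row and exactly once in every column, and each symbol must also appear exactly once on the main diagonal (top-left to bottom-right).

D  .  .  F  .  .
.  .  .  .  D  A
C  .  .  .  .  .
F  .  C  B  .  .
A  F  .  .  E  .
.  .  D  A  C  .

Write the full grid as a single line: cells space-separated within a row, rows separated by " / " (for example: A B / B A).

D A E F B C / B C F E D A / C E A D F B / F D C B A E / A F B C E D / E B D A C F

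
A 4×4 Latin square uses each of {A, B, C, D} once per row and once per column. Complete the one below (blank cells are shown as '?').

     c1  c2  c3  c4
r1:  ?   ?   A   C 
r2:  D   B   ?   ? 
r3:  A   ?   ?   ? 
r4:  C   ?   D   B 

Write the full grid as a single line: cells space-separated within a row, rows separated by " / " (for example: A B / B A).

B D A C / D B C A / A C B D / C A D B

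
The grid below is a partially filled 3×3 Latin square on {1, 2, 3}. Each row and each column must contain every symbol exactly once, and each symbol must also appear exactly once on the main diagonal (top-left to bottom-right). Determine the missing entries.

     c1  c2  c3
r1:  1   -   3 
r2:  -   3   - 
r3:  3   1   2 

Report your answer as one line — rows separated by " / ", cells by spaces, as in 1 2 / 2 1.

1 2 3 / 2 3 1 / 3 1 2

(r1,c2) = 2
(r2,c1) = 2
(r2,c3) = 1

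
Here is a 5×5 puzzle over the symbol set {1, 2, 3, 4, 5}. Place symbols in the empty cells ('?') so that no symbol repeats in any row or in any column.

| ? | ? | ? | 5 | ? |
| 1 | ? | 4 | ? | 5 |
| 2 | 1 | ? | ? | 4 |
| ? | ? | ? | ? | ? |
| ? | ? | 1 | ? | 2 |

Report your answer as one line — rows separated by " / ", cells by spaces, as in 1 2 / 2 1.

(r3,c4) = 3
(r5,c4) = 4
(r2,c4) = 2
(r3,c3) = 5
(r4,c4) = 1
(r4,c5) = 3
(r1,c5) = 1
(r2,c2) = 3
(r4,c3) = 2
(r5,c2) = 5
(r1,c3) = 3
(r4,c2) = 4
(r5,c1) = 3
(r1,c1) = 4
(r1,c2) = 2
(r4,c1) = 5

4 2 3 5 1 / 1 3 4 2 5 / 2 1 5 3 4 / 5 4 2 1 3 / 3 5 1 4 2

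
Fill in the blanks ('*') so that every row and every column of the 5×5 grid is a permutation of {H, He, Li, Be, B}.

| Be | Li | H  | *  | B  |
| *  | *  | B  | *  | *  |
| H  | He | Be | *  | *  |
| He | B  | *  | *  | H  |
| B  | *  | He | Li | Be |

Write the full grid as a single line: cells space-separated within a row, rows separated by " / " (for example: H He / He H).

Be Li H He B / Li Be B H He / H He Be B Li / He B Li Be H / B H He Li Be

At row 1, column 4: row 1 has {H,Li,Be,B}; column 4 has {Li}; that leaves He.
At row 2, column 1: row 2 has {B}; column 1 has {H,He,Be,B}; that leaves Li.
At row 2, column 5: row 2 has {Li,B}; column 5 has {H,Be,B}; that leaves He.
At row 3, column 4: row 3 has {H,He,Be}; column 4 has {He,Li}; that leaves B.
At row 3, column 5: row 3 has {H,He,Be,B}; column 5 has {H,He,Be,B}; that leaves Li.
At row 4, column 3: row 4 has {H,He,B}; column 3 has {H,He,Be,B}; that leaves Li.
At row 4, column 4: row 4 has {H,He,Li,B}; column 4 has {He,Li,B}; that leaves Be.
At row 5, column 2: row 5 has {He,Li,Be,B}; column 2 has {He,Li,B}; that leaves H.
At row 2, column 2: row 2 has {He,Li,B}; column 2 has {H,He,Li,B}; that leaves Be.
At row 2, column 4: row 2 has {He,Li,Be,B}; column 4 has {He,Li,Be,B}; that leaves H.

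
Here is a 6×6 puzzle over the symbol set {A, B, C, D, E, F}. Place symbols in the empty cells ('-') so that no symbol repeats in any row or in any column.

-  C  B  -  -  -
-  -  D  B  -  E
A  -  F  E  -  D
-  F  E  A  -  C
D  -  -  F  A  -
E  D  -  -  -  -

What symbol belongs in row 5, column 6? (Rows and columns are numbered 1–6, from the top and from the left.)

(r1,c1) = F
(r1,c4) = D
(r1,c5) = E
(r1,c6) = A
(r2,c1) = C
(r2,c2) = A
(r2,c5) = F
(r3,c2) = B
(r3,c5) = C
(r4,c1) = B
(r4,c5) = D
(r5,c2) = E
(r5,c3) = C
(r5,c6) = B

B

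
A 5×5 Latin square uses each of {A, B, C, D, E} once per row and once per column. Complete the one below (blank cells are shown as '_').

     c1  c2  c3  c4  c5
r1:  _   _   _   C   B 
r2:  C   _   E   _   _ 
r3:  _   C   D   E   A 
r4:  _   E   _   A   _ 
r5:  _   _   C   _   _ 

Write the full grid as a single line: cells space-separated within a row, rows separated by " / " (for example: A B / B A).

E D A C B / C A E B D / B C D E A / D E B A C / A B C D E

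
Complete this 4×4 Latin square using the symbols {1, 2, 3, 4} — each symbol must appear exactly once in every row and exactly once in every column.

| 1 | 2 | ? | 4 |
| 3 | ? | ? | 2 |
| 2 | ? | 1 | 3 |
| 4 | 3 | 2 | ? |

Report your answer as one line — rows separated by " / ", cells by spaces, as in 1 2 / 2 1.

1 2 3 4 / 3 1 4 2 / 2 4 1 3 / 4 3 2 1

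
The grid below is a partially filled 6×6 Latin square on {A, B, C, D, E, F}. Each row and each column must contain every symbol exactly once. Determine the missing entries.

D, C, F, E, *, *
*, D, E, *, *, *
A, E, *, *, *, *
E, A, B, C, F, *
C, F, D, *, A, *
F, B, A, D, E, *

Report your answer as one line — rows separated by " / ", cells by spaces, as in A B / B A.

row 1 has {C,D,E,F}; column 5 has {A,E,F} — only B is left for (r1,c5).
row 1 has {B,C,D,E,F}; column 6 is empty so far — only A is left for (r1,c6).
row 2 has {D,E}; column 1 has {A,C,D,E,F} — only B is left for (r2,c1).
row 2 has {B,D,E}; column 5 has {A,B,E,F} — only C is left for (r2,c5).
row 2 has {B,C,D,E}; column 6 has {A} — only F is left for (r2,c6).
row 3 has {A,E}; column 3 has {A,B,D,E,F} — only C is left for (r3,c3).
row 3 has {A,C,E}; column 5 has {A,B,C,E,F} — only D is left for (r3,c5).
row 3 has {A,C,D,E}; column 6 has {A,F} — only B is left for (r3,c6).
row 4 has {A,B,C,E,F}; column 6 has {A,B,F} — only D is left for (r4,c6).
row 5 has {A,C,D,F}; column 4 has {C,D,E} — only B is left for (r5,c4).
row 5 has {A,B,C,D,F}; column 6 has {A,B,D,F} — only E is left for (r5,c6).
row 6 has {A,B,D,E,F}; column 6 has {A,B,D,E,F} — only C is left for (r6,c6).
row 2 has {B,C,D,E,F}; column 4 has {B,C,D,E} — only A is left for (r2,c4).
row 3 has {A,B,C,D,E}; column 4 has {A,B,C,D,E} — only F is left for (r3,c4).

D C F E B A / B D E A C F / A E C F D B / E A B C F D / C F D B A E / F B A D E C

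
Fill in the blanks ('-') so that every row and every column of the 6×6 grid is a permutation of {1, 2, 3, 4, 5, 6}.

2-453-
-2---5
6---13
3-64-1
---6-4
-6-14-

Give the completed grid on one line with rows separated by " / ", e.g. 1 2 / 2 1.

row 1 has {2,3,4,5}; column 2 has {2,6} — only 1 is left for (r1,c2).
row 1 has {1,2,3,4,5}; column 6 has {1,3,4,5} — only 6 is left for (r1,c6).
row 2 has {2,5}; column 4 has {1,4,5,6} — only 3 is left for (r2,c4).
row 2 has {2,3,5}; column 5 has {1,3,4} — only 6 is left for (r2,c5).
row 3 has {1,3,6}; column 4 has {1,3,4,5,6} — only 2 is left for (r3,c4).
row 4 has {1,3,4,6}; column 2 has {1,2,6} — only 5 is left for (r4,c2).
row 4 has {1,3,4,5,6}; column 5 has {1,3,4,6} — only 2 is left for (r4,c5).
row 5 has {4,6}; column 2 has {1,2,5,6} — only 3 is left for (r5,c2).
row 5 has {3,4,6}; column 5 has {1,2,3,4,6} — only 5 is left for (r5,c5).
row 6 has {1,4,6}; column 1 has {2,3,6} — only 5 is left for (r6,c1).
row 6 has {1,4,5,6}; column 6 has {1,3,4,5,6} — only 2 is left for (r6,c6).
row 2 has {2,3,5,6}; column 3 has {4,6} — only 1 is left for (r2,c3).
row 3 has {1,2,3,6}; column 2 has {1,2,3,5,6} — only 4 is left for (r3,c2).
row 3 has {1,2,3,4,6}; column 3 has {1,4,6} — only 5 is left for (r3,c3).
row 5 has {3,4,5,6}; column 1 has {2,3,5,6} — only 1 is left for (r5,c1).
row 5 has {1,3,4,5,6}; column 3 has {1,4,5,6} — only 2 is left for (r5,c3).
row 6 has {1,2,4,5,6}; column 3 has {1,2,4,5,6} — only 3 is left for (r6,c3).
row 2 has {1,2,3,5,6}; column 1 has {1,2,3,5,6} — only 4 is left for (r2,c1).

2 1 4 5 3 6 / 4 2 1 3 6 5 / 6 4 5 2 1 3 / 3 5 6 4 2 1 / 1 3 2 6 5 4 / 5 6 3 1 4 2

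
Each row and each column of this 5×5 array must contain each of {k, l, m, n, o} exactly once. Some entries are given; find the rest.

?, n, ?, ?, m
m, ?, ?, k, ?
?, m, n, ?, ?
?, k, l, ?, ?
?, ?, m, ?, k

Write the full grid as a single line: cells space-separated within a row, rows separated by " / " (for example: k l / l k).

o n k l m / m l o k n / k m n o l / n k l m o / l o m n k

(r2,c3): row 2 has {k,m}; column 3 has {l,m,n}, so it must be o.
(r1,c3): row 1 has {m,n}; column 3 has {l,m,n,o}, so it must be k.
(r2,c2): row 2 has {k,m,o}; column 2 has {k,m,n}, so it must be l.
(r2,c5): row 2 has {k,l,m,o}; column 5 has {k,m}, so it must be n.
(r4,c5): row 4 has {k,l}; column 5 has {k,m,n}, so it must be o.
(r5,c2): row 5 has {k,m}; column 2 has {k,l,m,n}, so it must be o.
(r3,c5): row 3 has {m,n}; column 5 has {k,m,n,o}, so it must be l.
(r4,c1): row 4 has {k,l,o}; column 1 has {m}, so it must be n.
(r4,c4): row 4 has {k,l,n,o}; column 4 has {k}, so it must be m.
(r5,c1): row 5 has {k,m,o}; column 1 has {m,n}, so it must be l.
(r5,c4): row 5 has {k,l,m,o}; column 4 has {k,m}, so it must be n.
(r1,c1): row 1 has {k,m,n}; column 1 has {l,m,n}, so it must be o.
(r1,c4): row 1 has {k,m,n,o}; column 4 has {k,m,n}, so it must be l.
(r3,c1): row 3 has {l,m,n}; column 1 has {l,m,n,o}, so it must be k.
(r3,c4): row 3 has {k,l,m,n}; column 4 has {k,l,m,n}, so it must be o.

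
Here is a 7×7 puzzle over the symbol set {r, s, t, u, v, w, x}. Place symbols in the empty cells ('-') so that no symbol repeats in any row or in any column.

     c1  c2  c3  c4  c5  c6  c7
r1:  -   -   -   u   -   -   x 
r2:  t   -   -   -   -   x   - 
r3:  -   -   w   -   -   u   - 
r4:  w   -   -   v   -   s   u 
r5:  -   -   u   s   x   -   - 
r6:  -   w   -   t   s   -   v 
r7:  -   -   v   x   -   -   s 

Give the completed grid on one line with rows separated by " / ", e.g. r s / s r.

At row 3, column 4: row 3 has {u,w}; column 4 has {s,t,u,v,x}; that leaves r.
At row 3, column 7: row 3 has {r,u,w}; column 7 has {s,u,v,x}; that leaves t.
At row 6, column 6: row 6 has {s,t,v,w}; column 6 has {s,u,x}; that leaves r.
At row 2, column 4: row 2 has {t,x}; column 4 has {r,s,t,u,v,x}; that leaves w.
At row 2, column 7: row 2 has {t,w,x}; column 7 has {s,t,u,v,x}; that leaves r.
At row 3, column 5: row 3 has {r,t,u,w}; column 5 has {s,x}; that leaves v.
At row 5, column 7: row 5 has {s,u,x}; column 7 has {r,s,t,u,v,x}; that leaves w.
At row 6, column 3: row 6 has {r,s,t,v,w}; column 3 has {u,v,w}; that leaves x.
At row 2, column 3: row 2 has {r,t,w,x}; column 3 has {u,v,w,x}; that leaves s.
At row 2, column 5: row 2 has {r,s,t,w,x}; column 5 has {s,v,x}; that leaves u.
At row 6, column 1: row 6 has {r,s,t,v,w,x}; column 1 has {t,w}; that leaves u.
At row 7, column 1: row 7 has {s,v,x}; column 1 has {t,u,w}; that leaves r.
At row 2, column 2: row 2 has {r,s,t,u,w,x}; column 2 has {w}; that leaves v.
At row 5, column 1: row 5 has {s,u,w,x}; column 1 has {r,t,u,w}; that leaves v.
At row 5, column 6: row 5 has {s,u,v,w,x}; column 6 has {r,s,u,x}; that leaves t.
At row 7, column 6: row 7 has {r,s,v,x}; column 6 has {r,s,t,u,x}; that leaves w.
At row 1, column 1: row 1 has {u,x}; column 1 has {r,t,u,v,w}; that leaves s.
At row 1, column 6: row 1 has {s,u,x}; column 6 has {r,s,t,u,w,x}; that leaves v.
At row 3, column 1: row 3 has {r,t,u,v,w}; column 1 has {r,s,t,u,v,w}; that leaves x.
At row 3, column 2: row 3 has {r,t,u,v,w,x}; column 2 has {v,w}; that leaves s.
At row 5, column 2: row 5 has {s,t,u,v,w,x}; column 2 has {s,v,w}; that leaves r.
At row 7, column 5: row 7 has {r,s,v,w,x}; column 5 has {s,u,v,x}; that leaves t.
At row 1, column 2: row 1 has {s,u,v,x}; column 2 has {r,s,v,w}; that leaves t.
At row 1, column 3: row 1 has {s,t,u,v,x}; column 3 has {s,u,v,w,x}; that leaves r.
At row 1, column 5: row 1 has {r,s,t,u,v,x}; column 5 has {s,t,u,v,x}; that leaves w.
At row 4, column 2: row 4 has {s,u,v,w}; column 2 has {r,s,t,v,w}; that leaves x.
At row 4, column 3: row 4 has {s,u,v,w,x}; column 3 has {r,s,u,v,w,x}; that leaves t.
At row 4, column 5: row 4 has {s,t,u,v,w,x}; column 5 has {s,t,u,v,w,x}; that leaves r.
At row 7, column 2: row 7 has {r,s,t,v,w,x}; column 2 has {r,s,t,v,w,x}; that leaves u.

s t r u w v x / t v s w u x r / x s w r v u t / w x t v r s u / v r u s x t w / u w x t s r v / r u v x t w s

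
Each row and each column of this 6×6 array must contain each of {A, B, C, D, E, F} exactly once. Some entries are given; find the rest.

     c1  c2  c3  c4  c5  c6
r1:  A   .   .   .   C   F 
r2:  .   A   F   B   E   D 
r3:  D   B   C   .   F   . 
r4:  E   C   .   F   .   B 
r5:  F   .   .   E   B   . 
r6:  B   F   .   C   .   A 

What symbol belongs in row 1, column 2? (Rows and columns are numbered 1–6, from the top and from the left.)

row 1 has {A,C,F}; column 4 has {B,C,E,F} — only D is left for (r1,c4).
row 2 has {A,B,D,E,F}; column 1 has {A,B,D,E,F} — only C is left for (r2,c1).
row 3 has {B,C,D,F}; column 4 has {B,C,D,E,F} — only A is left for (r3,c4).
row 3 has {A,B,C,D,F}; column 6 has {A,B,D,F} — only E is left for (r3,c6).
row 5 has {B,E,F}; column 2 has {A,B,C,F} — only D is left for (r5,c2).
row 5 has {B,D,E,F}; column 3 has {C,F} — only A is left for (r5,c3).
row 5 has {A,B,D,E,F}; column 6 has {A,B,D,E,F} — only C is left for (r5,c6).
row 6 has {A,B,C,F}; column 5 has {B,C,E,F} — only D is left for (r6,c5).
row 1 has {A,C,D,F}; column 2 has {A,B,C,D,F} — only E is left for (r1,c2).

E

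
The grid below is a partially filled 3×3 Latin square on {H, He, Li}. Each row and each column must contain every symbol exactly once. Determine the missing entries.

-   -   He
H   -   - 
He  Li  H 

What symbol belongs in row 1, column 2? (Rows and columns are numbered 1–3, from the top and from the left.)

At row 1, column 1: row 1 has {He}; column 1 has {H,He}; that leaves Li.
At row 1, column 2: row 1 has {He,Li}; column 2 has {Li}; that leaves H.

H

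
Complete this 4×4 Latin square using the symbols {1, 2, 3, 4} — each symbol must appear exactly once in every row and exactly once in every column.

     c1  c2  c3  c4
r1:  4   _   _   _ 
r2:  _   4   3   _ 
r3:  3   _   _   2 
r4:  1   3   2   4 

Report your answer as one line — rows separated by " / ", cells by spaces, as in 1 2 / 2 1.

4 2 1 3 / 2 4 3 1 / 3 1 4 2 / 1 3 2 4

(r1,c3) = 1
(r1,c4) = 3
(r2,c1) = 2
(r2,c4) = 1
(r3,c2) = 1
(r3,c3) = 4
(r1,c2) = 2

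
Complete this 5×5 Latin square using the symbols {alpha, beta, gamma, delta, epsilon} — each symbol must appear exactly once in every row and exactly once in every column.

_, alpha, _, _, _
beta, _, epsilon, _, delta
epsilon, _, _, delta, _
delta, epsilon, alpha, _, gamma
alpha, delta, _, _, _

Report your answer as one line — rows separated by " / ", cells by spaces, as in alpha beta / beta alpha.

(r1,c1) = gamma
(r2,c2) = gamma
(r2,c4) = alpha
(r3,c2) = beta
(r3,c3) = gamma
(r3,c5) = alpha
(r4,c4) = beta
(r5,c3) = beta
(r5,c5) = epsilon
(r1,c3) = delta
(r1,c4) = epsilon
(r1,c5) = beta
(r5,c4) = gamma

gamma alpha delta epsilon beta / beta gamma epsilon alpha delta / epsilon beta gamma delta alpha / delta epsilon alpha beta gamma / alpha delta beta gamma epsilon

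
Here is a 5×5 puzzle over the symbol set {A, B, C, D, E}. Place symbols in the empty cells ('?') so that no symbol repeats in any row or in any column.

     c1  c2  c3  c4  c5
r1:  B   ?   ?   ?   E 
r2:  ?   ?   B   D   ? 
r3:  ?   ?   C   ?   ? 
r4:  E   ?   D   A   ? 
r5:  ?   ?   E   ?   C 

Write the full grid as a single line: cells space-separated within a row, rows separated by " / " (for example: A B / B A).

(r1,c3) = A
(r1,c4) = C
(r2,c5) = A
(r4,c5) = B
(r5,c4) = B
(r1,c2) = D
(r2,c1) = C
(r2,c2) = E
(r3,c4) = E
(r3,c5) = D
(r4,c2) = C
(r5,c2) = A
(r3,c1) = A
(r3,c2) = B
(r5,c1) = D

B D A C E / C E B D A / A B C E D / E C D A B / D A E B C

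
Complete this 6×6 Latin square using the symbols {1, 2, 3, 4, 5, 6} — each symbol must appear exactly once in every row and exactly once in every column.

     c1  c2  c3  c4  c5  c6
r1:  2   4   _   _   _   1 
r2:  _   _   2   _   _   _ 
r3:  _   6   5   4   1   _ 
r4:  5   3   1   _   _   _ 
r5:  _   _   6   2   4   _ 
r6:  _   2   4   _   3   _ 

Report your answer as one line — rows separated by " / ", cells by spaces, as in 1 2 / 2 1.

2 4 3 5 6 1 / 4 1 2 3 5 6 / 3 6 5 4 1 2 / 5 3 1 6 2 4 / 1 5 6 2 4 3 / 6 2 4 1 3 5

row 1 has {1,2,4}; column 3 has {1,2,4,5,6} — only 3 is left for (r1,c3).
row 3 has {1,4,5,6}; column 1 has {2,5} — only 3 is left for (r3,c1).
row 3 has {1,3,4,5,6}; column 6 has {1} — only 2 is left for (r3,c6).
row 4 has {1,3,5}; column 4 has {2,4} — only 6 is left for (r4,c4).
row 4 has {1,3,5,6}; column 5 has {1,3,4} — only 2 is left for (r4,c5).
row 4 has {1,2,3,5,6}; column 6 has {1,2} — only 4 is left for (r4,c6).
row 5 has {2,4,6}; column 1 has {2,3,5} — only 1 is left for (r5,c1).
row 5 has {1,2,4,6}; column 2 has {2,3,4,6} — only 5 is left for (r5,c2).
row 5 has {1,2,4,5,6}; column 6 has {1,2,4} — only 3 is left for (r5,c6).
row 6 has {2,3,4}; column 1 has {1,2,3,5} — only 6 is left for (r6,c1).
row 6 has {2,3,4,6}; column 6 has {1,2,3,4} — only 5 is left for (r6,c6).
row 1 has {1,2,3,4}; column 4 has {2,4,6} — only 5 is left for (r1,c4).
row 1 has {1,2,3,4,5}; column 5 has {1,2,3,4} — only 6 is left for (r1,c5).
row 2 has {2}; column 1 has {1,2,3,5,6} — only 4 is left for (r2,c1).
row 2 has {2,4}; column 2 has {2,3,4,5,6} — only 1 is left for (r2,c2).
row 2 has {1,2,4}; column 4 has {2,4,5,6} — only 3 is left for (r2,c4).
row 2 has {1,2,3,4}; column 5 has {1,2,3,4,6} — only 5 is left for (r2,c5).
row 2 has {1,2,3,4,5}; column 6 has {1,2,3,4,5} — only 6 is left for (r2,c6).
row 6 has {2,3,4,5,6}; column 4 has {2,3,4,5,6} — only 1 is left for (r6,c4).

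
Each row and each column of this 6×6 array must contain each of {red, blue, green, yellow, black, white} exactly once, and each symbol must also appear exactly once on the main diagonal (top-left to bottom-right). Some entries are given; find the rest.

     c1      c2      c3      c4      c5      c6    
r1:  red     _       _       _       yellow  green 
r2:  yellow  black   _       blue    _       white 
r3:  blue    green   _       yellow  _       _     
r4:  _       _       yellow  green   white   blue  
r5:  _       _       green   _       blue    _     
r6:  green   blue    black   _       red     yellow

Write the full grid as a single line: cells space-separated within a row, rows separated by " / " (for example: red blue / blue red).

red white blue black yellow green / yellow black red blue green white / blue green white yellow black red / black red yellow green white blue / white yellow green red blue black / green blue black white red yellow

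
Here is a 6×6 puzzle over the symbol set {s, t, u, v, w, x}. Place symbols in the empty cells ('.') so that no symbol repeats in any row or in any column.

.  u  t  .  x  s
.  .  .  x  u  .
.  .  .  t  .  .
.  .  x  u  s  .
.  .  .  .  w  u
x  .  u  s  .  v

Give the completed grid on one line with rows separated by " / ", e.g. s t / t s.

At row 3, column 5: row 3 has {t}; column 5 has {s,u,w,x}; that leaves v.
At row 5, column 4: row 5 has {u,w}; column 4 has {s,t,u,x}; that leaves v.
At row 6, column 5: row 6 has {s,u,v,x}; column 5 has {s,u,v,w,x}; that leaves t.
At row 1, column 4: row 1 has {s,t,u,x}; column 4 has {s,t,u,v,x}; that leaves w.
At row 5, column 3: row 5 has {u,v,w}; column 3 has {t,u,x}; that leaves s.
At row 6, column 2: row 6 has {s,t,u,v,x}; column 2 has {u}; that leaves w.
At row 1, column 1: row 1 has {s,t,u,w,x}; column 1 has {x}; that leaves v.
At row 3, column 3: row 3 has {t,v}; column 3 has {s,t,u,x}; that leaves w.
At row 3, column 6: row 3 has {t,v,w}; column 6 has {s,u,v}; that leaves x.
At row 5, column 1: row 5 has {s,u,v,w}; column 1 has {v,x}; that leaves t.
At row 5, column 2: row 5 has {s,t,u,v,w}; column 2 has {u,w}; that leaves x.
At row 2, column 3: row 2 has {u,x}; column 3 has {s,t,u,w,x}; that leaves v.
At row 3, column 2: row 3 has {t,v,w,x}; column 2 has {u,w,x}; that leaves s.
At row 4, column 1: row 4 has {s,u,x}; column 1 has {t,v,x}; that leaves w.
At row 4, column 6: row 4 has {s,u,w,x}; column 6 has {s,u,v,x}; that leaves t.
At row 2, column 1: row 2 has {u,v,x}; column 1 has {t,v,w,x}; that leaves s.
At row 2, column 2: row 2 has {s,u,v,x}; column 2 has {s,u,w,x}; that leaves t.
At row 2, column 6: row 2 has {s,t,u,v,x}; column 6 has {s,t,u,v,x}; that leaves w.
At row 3, column 1: row 3 has {s,t,v,w,x}; column 1 has {s,t,v,w,x}; that leaves u.
At row 4, column 2: row 4 has {s,t,u,w,x}; column 2 has {s,t,u,w,x}; that leaves v.

v u t w x s / s t v x u w / u s w t v x / w v x u s t / t x s v w u / x w u s t v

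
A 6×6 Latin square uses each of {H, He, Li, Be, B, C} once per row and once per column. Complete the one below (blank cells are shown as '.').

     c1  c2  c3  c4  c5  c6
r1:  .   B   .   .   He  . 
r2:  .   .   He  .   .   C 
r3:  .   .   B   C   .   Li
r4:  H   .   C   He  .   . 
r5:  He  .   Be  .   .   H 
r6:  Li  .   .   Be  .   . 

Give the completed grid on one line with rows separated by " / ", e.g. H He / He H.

C B Li H He Be / B H He Li Be C / Be He B C H Li / H Be C He Li B / He Li Be B C H / Li C H Be B He

At row 1, column 6: row 1 has {He,B}; column 6 has {H,Li,C}; that leaves Be.
At row 3, column 1: row 3 has {Li,B,C}; column 1 has {H,He,Li}; that leaves Be.
At row 3, column 5: row 3 has {Li,Be,B,C}; column 5 has {He}; that leaves H.
At row 4, column 6: row 4 has {H,He,C}; column 6 has {H,Li,Be,C}; that leaves B.
At row 6, column 3: row 6 has {Li,Be}; column 3 has {He,Be,B,C}; that leaves H.
At row 6, column 6: row 6 has {H,Li,Be}; column 6 has {H,Li,Be,B,C}; that leaves He.
At row 1, column 1: row 1 has {He,Be,B}; column 1 has {H,He,Li,Be}; that leaves C.
At row 1, column 3: row 1 has {He,Be,B,C}; column 3 has {H,He,Be,B,C}; that leaves Li.
At row 1, column 4: row 1 has {He,Li,Be,B,C}; column 4 has {He,Be,C}; that leaves H.
At row 2, column 1: row 2 has {He,C}; column 1 has {H,He,Li,Be,C}; that leaves B.
At row 2, column 4: row 2 has {He,B,C}; column 4 has {H,He,Be,C}; that leaves Li.
At row 2, column 5: row 2 has {He,Li,B,C}; column 5 has {H,He}; that leaves Be.
At row 3, column 2: row 3 has {H,Li,Be,B,C}; column 2 has {B}; that leaves He.
At row 4, column 5: row 4 has {H,He,B,C}; column 5 has {H,He,Be}; that leaves Li.
At row 5, column 4: row 5 has {H,He,Be}; column 4 has {H,He,Li,Be,C}; that leaves B.
At row 5, column 5: row 5 has {H,He,Be,B}; column 5 has {H,He,Li,Be}; that leaves C.
At row 6, column 2: row 6 has {H,He,Li,Be}; column 2 has {He,B}; that leaves C.
At row 6, column 5: row 6 has {H,He,Li,Be,C}; column 5 has {H,He,Li,Be,C}; that leaves B.
At row 2, column 2: row 2 has {He,Li,Be,B,C}; column 2 has {He,B,C}; that leaves H.
At row 4, column 2: row 4 has {H,He,Li,B,C}; column 2 has {H,He,B,C}; that leaves Be.
At row 5, column 2: row 5 has {H,He,Be,B,C}; column 2 has {H,He,Be,B,C}; that leaves Li.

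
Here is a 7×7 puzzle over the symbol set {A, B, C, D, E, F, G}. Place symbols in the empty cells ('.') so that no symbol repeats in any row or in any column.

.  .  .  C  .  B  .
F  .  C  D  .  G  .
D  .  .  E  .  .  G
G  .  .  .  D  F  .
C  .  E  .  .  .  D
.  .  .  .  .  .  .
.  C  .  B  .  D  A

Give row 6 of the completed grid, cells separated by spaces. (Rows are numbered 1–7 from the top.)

B D A G C E F

row 4 has {D,F,G}; column 4 has {B,C,D,E} — only A is left for (r4,c4).
row 5 has {C,D,E}; column 6 has {B,D,F,G} — only A is left for (r5,c6).
row 7 has {A,B,C,D}; column 1 has {C,D,F,G} — only E is left for (r7,c1).
row 1 has {B,C}; column 1 has {C,D,E,F,G} — only A is left for (r1,c1).
row 3 has {D,E,G}; column 6 has {A,B,D,F,G} — only C is left for (r3,c6).
row 4 has {A,D,F,G}; column 3 has {C,E} — only B is left for (r4,c3).
row 6 is empty so far; column 1 has {A,C,D,E,F,G} — only B is left for (r6,c1).
row 6 has {B}; column 6 has {A,B,C,D,F,G} — only E is left for (r6,c6).
row 4 has {A,B,D,F,G}; column 2 has {C} — only E is left for (r4,c2).
row 4 has {A,B,D,E,F,G}; column 7 has {A,D,G} — only C is left for (r4,c7).
row 6 has {B,E}; column 7 has {A,C,D,G} — only F is left for (r6,c7).
row 1 has {A,B,C}; column 7 has {A,C,D,F,G} — only E is left for (r1,c7).
row 2 has {C,D,F,G}; column 7 has {A,C,D,E,F,G} — only B is left for (r2,c7).
row 6 has {B,E,F}; column 4 has {A,B,C,D,E} — only G is left for (r6,c4).
row 2 has {B,C,D,F,G}; column 2 has {C,E} — only A is left for (r2,c2).
row 2 has {A,B,C,D,F,G}; column 5 has {D} — only E is left for (r2,c5).
row 5 has {A,C,D,E}; column 4 has {A,B,C,D,E,G} — only F is left for (r5,c4).
row 6 has {B,E,F,G}; column 2 has {A,C,E} — only D is left for (r6,c2).
row 6 has {B,D,E,F,G}; column 3 has {B,C,E} — only A is left for (r6,c3).
row 6 has {A,B,D,E,F,G}; column 5 has {D,E} — only C is left for (r6,c5).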